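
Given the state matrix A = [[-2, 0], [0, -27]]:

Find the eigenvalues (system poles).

For diagonal matrix, eigenvalues are diagonal entries: λ₁ = -2, λ₂ = -27.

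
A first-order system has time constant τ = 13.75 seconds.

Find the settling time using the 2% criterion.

For first-order system, 2% settling time ≈ 4τ = 4 × 13.75 = 55.0 s.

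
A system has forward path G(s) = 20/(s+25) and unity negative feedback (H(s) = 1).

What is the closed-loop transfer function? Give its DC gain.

T(s) = G/(1+GH) = [20/(s+25)] / [1 + 20/(s+25)] = 20/(s+25+20) = 20/(s+45). DC gain = 20/45 = 0.4444.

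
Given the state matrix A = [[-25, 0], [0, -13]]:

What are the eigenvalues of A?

For diagonal matrix, eigenvalues are diagonal entries: λ₁ = -25, λ₂ = -13.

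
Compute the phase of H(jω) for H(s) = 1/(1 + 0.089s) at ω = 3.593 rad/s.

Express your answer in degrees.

Phase = -arctan(ωτ) = -arctan(3.593 × 0.089) = -17.7°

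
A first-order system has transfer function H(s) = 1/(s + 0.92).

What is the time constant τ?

For H(s) = 1/(s + 1/τ), the pole is at -1/τ = -0.92, so τ = 1/0.92 = 1.0870 s.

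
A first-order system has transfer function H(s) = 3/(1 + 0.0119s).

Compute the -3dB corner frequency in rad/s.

Corner frequency = 1/τ = 1/0.0119 = 84.034 rad/s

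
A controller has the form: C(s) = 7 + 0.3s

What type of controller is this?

This is a Proportional-Derivative (PD) controller.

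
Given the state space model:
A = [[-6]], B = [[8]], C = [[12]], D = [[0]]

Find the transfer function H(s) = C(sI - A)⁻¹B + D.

(sI - A)⁻¹ = 1/(s + 6). H(s) = 12 × 8/(s + 6) + 0 = 96/(s + 6).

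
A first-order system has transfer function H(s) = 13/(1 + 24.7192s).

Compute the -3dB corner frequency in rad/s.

Corner frequency = 1/τ = 1/24.7192 = 0.04 rad/s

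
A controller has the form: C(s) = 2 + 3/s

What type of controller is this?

This is a Proportional-Integral (PI) controller.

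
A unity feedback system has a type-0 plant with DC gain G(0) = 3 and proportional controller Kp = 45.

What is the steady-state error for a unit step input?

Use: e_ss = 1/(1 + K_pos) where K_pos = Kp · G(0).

K_pos = Kp · G(0) = 45 × 3 = 135. e_ss = 1/(1 + 135) = 0.0074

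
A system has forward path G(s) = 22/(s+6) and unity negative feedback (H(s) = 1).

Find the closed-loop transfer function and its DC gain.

T(s) = G/(1+GH) = [22/(s+6)] / [1 + 22/(s+6)] = 22/(s+6+22) = 22/(s+28). DC gain = 22/28 = 0.7857.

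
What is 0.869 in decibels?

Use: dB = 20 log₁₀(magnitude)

dB = 20 log₁₀(0.869) = -1.2 dB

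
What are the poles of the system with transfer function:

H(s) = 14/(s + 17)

Pole is where denominator = 0: s + 17 = 0, so s = -17.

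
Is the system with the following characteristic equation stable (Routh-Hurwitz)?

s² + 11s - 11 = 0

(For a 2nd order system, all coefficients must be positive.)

Coefficients: 1, 11, -11. c=-11 not positive, so system is unstable.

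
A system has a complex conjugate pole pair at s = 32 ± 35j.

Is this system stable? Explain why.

Real part of poles is 32 (> 0, right half-plane). Unstable.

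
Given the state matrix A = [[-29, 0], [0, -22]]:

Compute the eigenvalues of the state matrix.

For diagonal matrix, eigenvalues are diagonal entries: λ₁ = -29, λ₂ = -22.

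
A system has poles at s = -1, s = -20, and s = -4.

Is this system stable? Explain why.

All poles are in the left half-plane. System is stable.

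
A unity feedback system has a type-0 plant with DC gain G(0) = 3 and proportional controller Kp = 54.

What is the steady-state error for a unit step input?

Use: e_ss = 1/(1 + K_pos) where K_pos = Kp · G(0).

K_pos = Kp · G(0) = 54 × 3 = 162. e_ss = 1/(1 + 162) = 0.0061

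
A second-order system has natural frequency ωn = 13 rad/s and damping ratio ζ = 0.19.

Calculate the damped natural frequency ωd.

ωd = ωn√(1 - ζ²) = 13√(1 - 0.19²) = 12.76 rad/s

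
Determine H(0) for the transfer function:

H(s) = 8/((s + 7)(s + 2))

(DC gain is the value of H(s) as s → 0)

DC gain = H(0) = 8/(7 × 2) = 8/14 = 0.5714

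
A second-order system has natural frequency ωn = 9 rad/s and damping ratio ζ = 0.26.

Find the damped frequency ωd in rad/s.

ωd = ωn√(1 - ζ²) = 9√(1 - 0.26²) = 8.69 rad/s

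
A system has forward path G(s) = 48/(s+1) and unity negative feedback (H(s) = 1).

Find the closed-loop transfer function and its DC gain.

T(s) = G/(1+GH) = [48/(s+1)] / [1 + 48/(s+1)] = 48/(s+1+48) = 48/(s+49). DC gain = 48/49 = 0.9796.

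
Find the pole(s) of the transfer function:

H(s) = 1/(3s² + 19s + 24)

Discriminant = 19² - 4×3×24 = 361 - 288 = 73 > 0, so two distinct real poles. Using quadratic formula: s = (-19 ± √73)/(2×3) = (-19 ± √73)/6, with √73 ≈ 8.5440. s₁ ≈ -1.7427, s₂ ≈ -4.5907. Poles: s₁ = -1.7427, s₂ = -4.5907.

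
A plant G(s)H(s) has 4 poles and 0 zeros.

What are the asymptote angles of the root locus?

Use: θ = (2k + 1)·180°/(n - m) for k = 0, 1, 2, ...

n - m = 4 - 0 = 4. Angles: θk = (2k + 1)·180°/4 = 45°, 135°, 225°, 315°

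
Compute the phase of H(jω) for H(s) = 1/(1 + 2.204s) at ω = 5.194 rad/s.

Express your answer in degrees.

Phase = -arctan(ωτ) = -arctan(5.194 × 2.204) = -85.0°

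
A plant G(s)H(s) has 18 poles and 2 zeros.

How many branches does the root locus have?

Root locus has n branches where n = number of poles = 18.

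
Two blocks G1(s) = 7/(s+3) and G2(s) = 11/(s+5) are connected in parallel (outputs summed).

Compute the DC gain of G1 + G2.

Parallel: G_eq = G1 + G2. DC gain = G1(0) + G2(0) = 7/3 + 11/5 = 2.3333 + 2.2 = 4.5333.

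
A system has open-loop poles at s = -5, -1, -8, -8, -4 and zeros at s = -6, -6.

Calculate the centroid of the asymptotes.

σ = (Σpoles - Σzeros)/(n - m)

σ = (Σpoles - Σzeros)/(n - m) = (-26 - (-12))/(5 - 2) = -14/3 = -4.67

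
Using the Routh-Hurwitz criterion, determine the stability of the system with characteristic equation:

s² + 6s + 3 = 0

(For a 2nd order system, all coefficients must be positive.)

Coefficients: 1, 6, 3. All positive, so system is stable.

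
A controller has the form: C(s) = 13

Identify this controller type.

This is a Proportional (P) controller.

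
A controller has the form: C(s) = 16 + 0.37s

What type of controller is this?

This is a Proportional-Derivative (PD) controller.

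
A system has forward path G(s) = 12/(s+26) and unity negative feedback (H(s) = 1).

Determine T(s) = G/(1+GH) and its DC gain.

T(s) = G/(1+GH) = [12/(s+26)] / [1 + 12/(s+26)] = 12/(s+26+12) = 12/(s+38). DC gain = 12/38 = 0.3158.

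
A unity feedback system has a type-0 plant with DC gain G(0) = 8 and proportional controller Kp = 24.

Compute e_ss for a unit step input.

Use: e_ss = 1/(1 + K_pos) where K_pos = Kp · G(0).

K_pos = Kp · G(0) = 24 × 8 = 192. e_ss = 1/(1 + 192) = 0.0052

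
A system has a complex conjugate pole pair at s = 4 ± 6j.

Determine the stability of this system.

Real part of poles is 4 (> 0, right half-plane). Unstable.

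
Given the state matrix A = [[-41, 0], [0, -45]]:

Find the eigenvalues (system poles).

For diagonal matrix, eigenvalues are diagonal entries: λ₁ = -41, λ₂ = -45.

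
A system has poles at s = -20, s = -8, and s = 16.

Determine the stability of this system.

Pole(s) at s = 16 are not in the left half-plane. System is unstable.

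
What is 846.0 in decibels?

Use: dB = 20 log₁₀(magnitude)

dB = 20 log₁₀(846.0) = 58.5 dB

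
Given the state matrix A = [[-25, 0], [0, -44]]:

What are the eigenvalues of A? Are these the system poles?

For diagonal matrix, eigenvalues are diagonal entries: λ₁ = -25, λ₂ = -44. Eigenvalues of A = system poles.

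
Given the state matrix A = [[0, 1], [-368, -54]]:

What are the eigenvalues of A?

det(A - λI) = λ² - (-54)λ + 368 = (λ - (-8))(λ - (-46)). Eigenvalues: -8, -46.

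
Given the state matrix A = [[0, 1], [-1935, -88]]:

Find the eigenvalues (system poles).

det(A - λI) = λ² - (-88)λ + 1935 = (λ - (-45))(λ - (-43)). Eigenvalues: -45, -43.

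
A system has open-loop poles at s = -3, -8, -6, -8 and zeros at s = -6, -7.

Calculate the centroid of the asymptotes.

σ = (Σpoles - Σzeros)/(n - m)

σ = (Σpoles - Σzeros)/(n - m) = (-25 - (-13))/(4 - 2) = -12/2 = -6.0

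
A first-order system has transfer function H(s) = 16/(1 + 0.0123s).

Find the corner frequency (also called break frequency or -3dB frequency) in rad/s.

Corner frequency = 1/τ = 1/0.0123 = 81.301 rad/s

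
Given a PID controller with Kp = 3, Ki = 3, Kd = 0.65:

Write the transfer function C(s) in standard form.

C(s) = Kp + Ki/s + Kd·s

Substituting values: C(s) = 3 + 3/s + 0.65s = (0.65s² + 3s + 3)/s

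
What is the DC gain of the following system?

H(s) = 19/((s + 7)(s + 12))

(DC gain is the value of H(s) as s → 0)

DC gain = H(0) = 19/(7 × 12) = 19/84 = 0.2262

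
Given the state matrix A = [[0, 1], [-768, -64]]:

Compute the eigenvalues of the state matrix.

det(A - λI) = λ² - (-64)λ + 768 = (λ - (-48))(λ - (-16)). Eigenvalues: -48, -16.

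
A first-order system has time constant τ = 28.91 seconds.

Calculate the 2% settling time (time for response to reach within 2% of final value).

For first-order system, 2% settling time ≈ 4τ = 4 × 28.91 = 115.64 s.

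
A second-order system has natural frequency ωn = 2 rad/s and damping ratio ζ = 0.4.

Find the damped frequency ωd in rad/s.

ωd = ωn√(1 - ζ²) = 2√(1 - 0.4²) = 1.83 rad/s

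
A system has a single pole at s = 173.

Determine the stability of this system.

Pole at s = 173 is in the right half-plane. Unstable.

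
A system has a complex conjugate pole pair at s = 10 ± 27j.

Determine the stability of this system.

Real part of poles is 10 (> 0, right half-plane). Unstable.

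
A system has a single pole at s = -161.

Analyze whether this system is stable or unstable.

Pole at s = -161 is in the left half-plane. Stable.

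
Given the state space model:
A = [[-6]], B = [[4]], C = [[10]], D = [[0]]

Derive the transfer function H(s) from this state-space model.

(sI - A)⁻¹ = 1/(s + 6). H(s) = 10 × 4/(s + 6) + 0 = 40/(s + 6).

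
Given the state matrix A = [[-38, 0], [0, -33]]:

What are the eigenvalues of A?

For diagonal matrix, eigenvalues are diagonal entries: λ₁ = -38, λ₂ = -33.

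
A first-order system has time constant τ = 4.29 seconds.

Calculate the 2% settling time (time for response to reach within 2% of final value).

For first-order system, 2% settling time ≈ 4τ = 4 × 4.29 = 17.16 s.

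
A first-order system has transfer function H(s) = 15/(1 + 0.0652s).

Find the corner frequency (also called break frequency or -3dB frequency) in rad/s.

Corner frequency = 1/τ = 1/0.0652 = 15.337 rad/s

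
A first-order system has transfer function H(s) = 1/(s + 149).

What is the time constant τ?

For H(s) = 1/(s + 1/τ), the pole is at -1/τ = -149, so τ = 1/149 = 0.0067 s.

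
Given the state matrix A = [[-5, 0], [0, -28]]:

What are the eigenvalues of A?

For diagonal matrix, eigenvalues are diagonal entries: λ₁ = -5, λ₂ = -28.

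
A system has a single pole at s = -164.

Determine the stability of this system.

Pole at s = -164 is in the left half-plane. Stable.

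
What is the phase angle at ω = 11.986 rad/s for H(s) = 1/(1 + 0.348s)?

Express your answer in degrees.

Phase = -arctan(ωτ) = -arctan(11.986 × 0.348) = -76.5°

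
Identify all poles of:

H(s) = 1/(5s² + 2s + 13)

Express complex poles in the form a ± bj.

Discriminant = 2² - 4×5×13 = 4 - 260 = -256 < 0, so the poles are a complex conjugate pair s = (-2 ± j√256)/(2×5). Real part = -2/(2×5) = -2/10 = -0.2; imaginary part = ±√256/(2×5) = 16/10 = 1.6. Poles: s = -0.2 ± 1.6j.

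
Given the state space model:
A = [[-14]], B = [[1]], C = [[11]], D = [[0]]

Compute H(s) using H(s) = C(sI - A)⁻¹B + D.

(sI - A)⁻¹ = 1/(s + 14). H(s) = 11 × 1/(s + 14) + 0 = 11/(s + 14).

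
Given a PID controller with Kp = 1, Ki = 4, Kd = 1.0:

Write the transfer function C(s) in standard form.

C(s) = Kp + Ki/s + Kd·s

Substituting values: C(s) = 1 + 4/s + 1.0s = (s² + s + 4)/s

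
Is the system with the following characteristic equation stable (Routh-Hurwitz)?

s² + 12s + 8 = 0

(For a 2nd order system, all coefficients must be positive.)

Coefficients: 1, 12, 8. All positive, so system is stable.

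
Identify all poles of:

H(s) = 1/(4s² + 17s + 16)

Discriminant = 17² - 4×4×16 = 289 - 256 = 33 > 0, so two distinct real poles. Using quadratic formula: s = (-17 ± √33)/(2×4) = (-17 ± √33)/8, with √33 ≈ 5.7446. s₁ ≈ -1.4069, s₂ ≈ -2.8431. Poles: s₁ = -1.4069, s₂ = -2.8431.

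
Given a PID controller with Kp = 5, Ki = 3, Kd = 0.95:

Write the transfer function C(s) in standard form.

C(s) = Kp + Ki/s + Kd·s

Substituting values: C(s) = 5 + 3/s + 0.95s = (0.95s² + 5s + 3)/s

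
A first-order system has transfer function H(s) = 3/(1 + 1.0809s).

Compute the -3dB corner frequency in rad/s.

Corner frequency = 1/τ = 1/1.0809 = 0.925 rad/s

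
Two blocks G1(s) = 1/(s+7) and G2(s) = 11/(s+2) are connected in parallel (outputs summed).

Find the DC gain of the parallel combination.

Parallel: G_eq = G1 + G2. DC gain = G1(0) + G2(0) = 1/7 + 11/2 = 0.1429 + 5.5 = 5.6429.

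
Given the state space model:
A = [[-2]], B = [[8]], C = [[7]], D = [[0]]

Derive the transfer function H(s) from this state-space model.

(sI - A)⁻¹ = 1/(s + 2). H(s) = 7 × 8/(s + 2) + 0 = 56/(s + 2).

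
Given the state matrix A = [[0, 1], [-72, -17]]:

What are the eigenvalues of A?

det(A - λI) = λ² - (-17)λ + 72 = (λ - (-9))(λ - (-8)). Eigenvalues: -9, -8.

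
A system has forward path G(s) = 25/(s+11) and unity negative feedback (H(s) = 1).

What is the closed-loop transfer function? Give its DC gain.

T(s) = G/(1+GH) = [25/(s+11)] / [1 + 25/(s+11)] = 25/(s+11+25) = 25/(s+36). DC gain = 25/36 = 0.6944.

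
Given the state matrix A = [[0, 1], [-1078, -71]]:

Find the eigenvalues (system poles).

det(A - λI) = λ² - (-71)λ + 1078 = (λ - (-49))(λ - (-22)). Eigenvalues: -49, -22.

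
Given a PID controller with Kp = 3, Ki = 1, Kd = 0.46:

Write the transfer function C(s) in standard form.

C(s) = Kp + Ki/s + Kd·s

Substituting values: C(s) = 3 + 1/s + 0.46s = (0.46s² + 3s + 1)/s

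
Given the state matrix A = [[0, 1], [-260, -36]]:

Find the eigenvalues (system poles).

det(A - λI) = λ² - (-36)λ + 260 = (λ - (-10))(λ - (-26)). Eigenvalues: -10, -26.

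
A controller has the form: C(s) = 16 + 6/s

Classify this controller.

This is a Proportional-Integral (PI) controller.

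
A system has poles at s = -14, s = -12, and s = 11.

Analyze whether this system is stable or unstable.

Pole(s) at s = 11 are not in the left half-plane. System is unstable.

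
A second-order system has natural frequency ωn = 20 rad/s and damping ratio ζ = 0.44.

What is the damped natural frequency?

ωd = ωn√(1 - ζ²) = 20√(1 - 0.44²) = 17.96 rad/s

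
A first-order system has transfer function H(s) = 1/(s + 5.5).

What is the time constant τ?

For H(s) = 1/(s + 1/τ), the pole is at -1/τ = -5.5, so τ = 1/5.5 = 0.1818 s.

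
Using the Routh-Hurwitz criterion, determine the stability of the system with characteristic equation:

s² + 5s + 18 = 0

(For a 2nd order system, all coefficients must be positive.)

Coefficients: 1, 5, 18. All positive, so system is stable.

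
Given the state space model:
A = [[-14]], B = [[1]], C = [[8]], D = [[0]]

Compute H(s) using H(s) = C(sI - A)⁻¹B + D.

(sI - A)⁻¹ = 1/(s + 14). H(s) = 8 × 1/(s + 14) + 0 = 8/(s + 14).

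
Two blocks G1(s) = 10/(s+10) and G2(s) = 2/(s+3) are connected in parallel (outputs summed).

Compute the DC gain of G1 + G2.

Parallel: G_eq = G1 + G2. DC gain = G1(0) + G2(0) = 10/10 + 2/3 = 1 + 0.6667 = 1.6667.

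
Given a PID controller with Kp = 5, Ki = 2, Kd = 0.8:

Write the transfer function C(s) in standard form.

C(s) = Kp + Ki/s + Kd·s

Substituting values: C(s) = 5 + 2/s + 0.8s = (0.8s² + 5s + 2)/s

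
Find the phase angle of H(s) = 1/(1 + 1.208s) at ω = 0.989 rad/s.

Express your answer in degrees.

Phase = -arctan(ωτ) = -arctan(0.989 × 1.208) = -50.1°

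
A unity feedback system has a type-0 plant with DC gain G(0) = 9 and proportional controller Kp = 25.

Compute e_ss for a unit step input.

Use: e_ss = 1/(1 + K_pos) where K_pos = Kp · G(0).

K_pos = Kp · G(0) = 25 × 9 = 225. e_ss = 1/(1 + 225) = 0.0044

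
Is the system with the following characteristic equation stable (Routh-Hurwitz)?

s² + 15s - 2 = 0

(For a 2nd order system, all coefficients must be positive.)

Coefficients: 1, 15, -2. c=-2 not positive, so system is unstable.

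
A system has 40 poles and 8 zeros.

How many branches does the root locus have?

Root locus has n branches where n = number of poles = 40.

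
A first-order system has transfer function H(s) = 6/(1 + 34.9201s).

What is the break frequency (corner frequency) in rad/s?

Corner frequency = 1/τ = 1/34.9201 = 0.029 rad/s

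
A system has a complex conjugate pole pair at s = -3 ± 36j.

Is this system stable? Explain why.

Real part of poles is -3 (< 0, left half-plane). Stable.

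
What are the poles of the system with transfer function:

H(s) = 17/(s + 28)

Pole is where denominator = 0: s + 28 = 0, so s = -28.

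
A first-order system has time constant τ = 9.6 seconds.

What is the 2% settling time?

For first-order system, 2% settling time ≈ 4τ = 4 × 9.6 = 38.4 s.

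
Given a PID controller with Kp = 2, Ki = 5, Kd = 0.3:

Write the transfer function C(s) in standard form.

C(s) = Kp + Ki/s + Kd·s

Substituting values: C(s) = 2 + 5/s + 0.3s = (0.3s² + 2s + 5)/s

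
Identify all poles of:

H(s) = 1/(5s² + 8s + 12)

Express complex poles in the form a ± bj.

Discriminant = 8² - 4×5×12 = 64 - 240 = -176 < 0, so the poles are a complex conjugate pair s = (-8 ± j√176)/(2×5). Real part = -8/(2×5) = -8/10 = -0.8; imaginary part = ±√176/(2×5) ≈ 1.3266. Poles: s = -0.8 ± 1.3266j.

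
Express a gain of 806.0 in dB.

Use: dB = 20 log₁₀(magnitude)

dB = 20 log₁₀(806.0) = 58.1 dB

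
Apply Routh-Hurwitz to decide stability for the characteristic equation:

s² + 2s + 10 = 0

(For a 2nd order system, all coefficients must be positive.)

Coefficients: 1, 2, 10. All positive, so system is stable.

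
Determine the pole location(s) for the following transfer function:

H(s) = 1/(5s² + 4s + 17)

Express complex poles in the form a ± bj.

Discriminant = 4² - 4×5×17 = 16 - 340 = -324 < 0, so the poles are a complex conjugate pair s = (-4 ± j√324)/(2×5). Real part = -4/(2×5) = -4/10 = -0.4; imaginary part = ±√324/(2×5) = 18/10 = 1.8. Poles: s = -0.4 ± 1.8j.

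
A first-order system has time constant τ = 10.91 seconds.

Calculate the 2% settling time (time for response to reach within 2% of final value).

For first-order system, 2% settling time ≈ 4τ = 4 × 10.91 = 43.64 s.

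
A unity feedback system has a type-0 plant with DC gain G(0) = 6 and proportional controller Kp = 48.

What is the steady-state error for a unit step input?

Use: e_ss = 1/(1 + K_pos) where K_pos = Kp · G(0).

K_pos = Kp · G(0) = 48 × 6 = 288. e_ss = 1/(1 + 288) = 0.0035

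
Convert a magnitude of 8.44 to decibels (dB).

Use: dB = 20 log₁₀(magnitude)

dB = 20 log₁₀(8.44) = 18.5 dB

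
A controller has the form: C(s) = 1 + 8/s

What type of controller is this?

This is a Proportional-Integral (PI) controller.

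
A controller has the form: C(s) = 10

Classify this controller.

This is a Proportional (P) controller.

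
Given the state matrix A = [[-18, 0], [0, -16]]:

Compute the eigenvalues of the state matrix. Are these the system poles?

For diagonal matrix, eigenvalues are diagonal entries: λ₁ = -18, λ₂ = -16. Eigenvalues of A = system poles.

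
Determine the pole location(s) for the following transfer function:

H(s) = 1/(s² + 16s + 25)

Discriminant = 16² - 4×1×25 = 256 - 100 = 156 > 0, so two distinct real poles. Using quadratic formula: s = (-16 ± √156)/(2×1) = (-16 ± √156)/2, with √156 ≈ 12.4900. s₁ ≈ -1.7550, s₂ ≈ -14.2450. Poles: s₁ = -1.7550, s₂ = -14.2450.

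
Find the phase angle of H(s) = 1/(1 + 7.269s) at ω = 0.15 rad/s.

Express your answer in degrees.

Phase = -arctan(ωτ) = -arctan(0.15 × 7.269) = -47.5°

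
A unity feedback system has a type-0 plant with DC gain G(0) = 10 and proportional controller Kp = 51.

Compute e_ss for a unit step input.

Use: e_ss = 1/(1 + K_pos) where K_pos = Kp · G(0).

K_pos = Kp · G(0) = 51 × 10 = 510. e_ss = 1/(1 + 510) = 0.0020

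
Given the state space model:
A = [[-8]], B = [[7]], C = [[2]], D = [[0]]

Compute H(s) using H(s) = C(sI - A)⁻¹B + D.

(sI - A)⁻¹ = 1/(s + 8). H(s) = 2 × 7/(s + 8) + 0 = 14/(s + 8).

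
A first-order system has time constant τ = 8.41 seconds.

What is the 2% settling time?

For first-order system, 2% settling time ≈ 4τ = 4 × 8.41 = 33.64 s.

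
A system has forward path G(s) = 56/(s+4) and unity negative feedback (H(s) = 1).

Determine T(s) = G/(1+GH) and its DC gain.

T(s) = G/(1+GH) = [56/(s+4)] / [1 + 56/(s+4)] = 56/(s+4+56) = 56/(s+60). DC gain = 56/60 = 0.9333.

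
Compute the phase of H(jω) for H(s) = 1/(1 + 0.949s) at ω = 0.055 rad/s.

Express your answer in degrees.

Phase = -arctan(ωτ) = -arctan(0.055 × 0.949) = -3.0°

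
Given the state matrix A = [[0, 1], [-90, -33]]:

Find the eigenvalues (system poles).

det(A - λI) = λ² - (-33)λ + 90 = (λ - (-3))(λ - (-30)). Eigenvalues: -3, -30.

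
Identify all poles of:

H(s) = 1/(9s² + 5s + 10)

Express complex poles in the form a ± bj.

Discriminant = 5² - 4×9×10 = 25 - 360 = -335 < 0, so the poles are a complex conjugate pair s = (-5 ± j√335)/(2×9). Real part = -5/(2×9) = -5/18 ≈ -0.2778; imaginary part = ±√335/(2×9) ≈ 1.0168. Poles: s = -0.2778 ± 1.0168j.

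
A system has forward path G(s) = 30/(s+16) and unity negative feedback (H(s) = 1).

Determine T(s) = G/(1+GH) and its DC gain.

T(s) = G/(1+GH) = [30/(s+16)] / [1 + 30/(s+16)] = 30/(s+16+30) = 30/(s+46). DC gain = 30/46 = 0.6522.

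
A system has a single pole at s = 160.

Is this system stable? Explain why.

Pole at s = 160 is in the right half-plane. Unstable.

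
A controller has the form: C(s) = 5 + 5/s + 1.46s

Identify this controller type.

This is a Proportional-Integral-Derivative (PID) controller.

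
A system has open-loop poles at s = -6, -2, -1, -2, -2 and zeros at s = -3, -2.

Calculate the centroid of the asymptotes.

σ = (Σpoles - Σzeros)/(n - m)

σ = (Σpoles - Σzeros)/(n - m) = (-13 - (-5))/(5 - 2) = -8/3 = -2.67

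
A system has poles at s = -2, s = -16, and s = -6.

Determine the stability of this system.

All poles are in the left half-plane. System is stable.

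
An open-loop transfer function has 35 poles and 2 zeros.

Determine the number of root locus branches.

Root locus has n branches where n = number of poles = 35.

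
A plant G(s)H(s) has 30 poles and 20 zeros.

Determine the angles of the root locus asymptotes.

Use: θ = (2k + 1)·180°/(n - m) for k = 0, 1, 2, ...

n - m = 30 - 20 = 10. Angles: θk = (2k + 1)·180°/10 = 18°, 54°, 90°, 126°, 162°, 198°, 234°, 270°, 306°, 342°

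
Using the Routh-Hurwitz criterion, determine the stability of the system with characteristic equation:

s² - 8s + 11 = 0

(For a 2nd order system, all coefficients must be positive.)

Coefficients: 1, -8, 11. b=-8 not positive, so system is unstable.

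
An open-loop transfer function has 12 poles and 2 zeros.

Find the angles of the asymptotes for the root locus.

n - m = 12 - 2 = 10. Angles: θk = (2k + 1)·180°/10 = 18°, 54°, 90°, 126°, 162°, 198°, 234°, 270°, 306°, 342°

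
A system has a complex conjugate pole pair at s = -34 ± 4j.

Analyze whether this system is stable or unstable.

Real part of poles is -34 (< 0, left half-plane). Stable.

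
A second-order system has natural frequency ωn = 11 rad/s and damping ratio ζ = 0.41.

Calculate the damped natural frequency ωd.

ωd = ωn√(1 - ζ²) = 11√(1 - 0.41²) = 10.03 rad/s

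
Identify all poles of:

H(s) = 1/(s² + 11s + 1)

Discriminant = 11² - 4×1×1 = 121 - 4 = 117 > 0, so two distinct real poles. Using quadratic formula: s = (-11 ± √117)/(2×1) = (-11 ± √117)/2, with √117 ≈ 10.8167. s₁ ≈ -0.0917, s₂ ≈ -10.9083. Poles: s₁ = -0.0917, s₂ = -10.9083.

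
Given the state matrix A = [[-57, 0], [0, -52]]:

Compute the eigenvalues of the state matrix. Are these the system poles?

For diagonal matrix, eigenvalues are diagonal entries: λ₁ = -57, λ₂ = -52. Eigenvalues of A = system poles.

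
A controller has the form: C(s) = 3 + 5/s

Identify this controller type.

This is a Proportional-Integral (PI) controller.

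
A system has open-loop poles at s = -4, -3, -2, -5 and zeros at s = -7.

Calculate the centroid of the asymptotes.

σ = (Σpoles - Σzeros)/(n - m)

σ = (Σpoles - Σzeros)/(n - m) = (-14 - (-7))/(4 - 1) = -7/3 = -2.33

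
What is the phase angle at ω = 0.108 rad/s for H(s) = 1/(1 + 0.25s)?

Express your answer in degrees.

Phase = -arctan(ωτ) = -arctan(0.108 × 0.25) = -1.5°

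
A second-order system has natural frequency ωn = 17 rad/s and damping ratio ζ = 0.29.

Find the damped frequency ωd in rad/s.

ωd = ωn√(1 - ζ²) = 17√(1 - 0.29²) = 16.27 rad/s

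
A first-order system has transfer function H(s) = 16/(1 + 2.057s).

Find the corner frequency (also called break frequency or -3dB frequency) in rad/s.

Corner frequency = 1/τ = 1/2.057 = 0.486 rad/s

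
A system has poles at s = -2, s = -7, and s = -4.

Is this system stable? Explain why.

All poles are in the left half-plane. System is stable.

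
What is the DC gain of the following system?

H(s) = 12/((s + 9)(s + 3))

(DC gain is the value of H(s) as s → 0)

DC gain = H(0) = 12/(9 × 3) = 12/27 = 0.4444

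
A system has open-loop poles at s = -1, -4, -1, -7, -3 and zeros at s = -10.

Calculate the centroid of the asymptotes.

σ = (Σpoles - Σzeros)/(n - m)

σ = (Σpoles - Σzeros)/(n - m) = (-16 - (-10))/(5 - 1) = -6/4 = -1.5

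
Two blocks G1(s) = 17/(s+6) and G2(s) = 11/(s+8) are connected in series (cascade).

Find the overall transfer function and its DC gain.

Series: multiply transfer functions. G_eq = 17/(s+6) × 11/(s+8) = 187/((s+6)(s+8)). DC gain = 187/(6×8) = 3.8958.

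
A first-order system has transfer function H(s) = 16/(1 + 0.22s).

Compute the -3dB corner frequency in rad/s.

Corner frequency = 1/τ = 1/0.22 = 4.545 rad/s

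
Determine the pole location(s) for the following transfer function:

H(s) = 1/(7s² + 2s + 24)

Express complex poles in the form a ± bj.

Discriminant = 2² - 4×7×24 = 4 - 672 = -668 < 0, so the poles are a complex conjugate pair s = (-2 ± j√668)/(2×7). Real part = -2/(2×7) = -2/14 ≈ -0.1429; imaginary part = ±√668/(2×7) ≈ 1.8461. Poles: s = -0.1429 ± 1.8461j.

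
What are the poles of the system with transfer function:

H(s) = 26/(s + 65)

Pole is where denominator = 0: s + 65 = 0, so s = -65.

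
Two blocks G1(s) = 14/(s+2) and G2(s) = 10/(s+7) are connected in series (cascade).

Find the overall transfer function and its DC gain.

Series: multiply transfer functions. G_eq = 14/(s+2) × 10/(s+7) = 140/((s+2)(s+7)). DC gain = 140/(2×7) = 10.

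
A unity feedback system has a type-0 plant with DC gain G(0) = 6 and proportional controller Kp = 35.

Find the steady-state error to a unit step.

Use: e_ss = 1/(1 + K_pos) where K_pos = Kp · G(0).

K_pos = Kp · G(0) = 35 × 6 = 210. e_ss = 1/(1 + 210) = 0.0047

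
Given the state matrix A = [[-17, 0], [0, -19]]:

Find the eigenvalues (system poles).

For diagonal matrix, eigenvalues are diagonal entries: λ₁ = -17, λ₂ = -19.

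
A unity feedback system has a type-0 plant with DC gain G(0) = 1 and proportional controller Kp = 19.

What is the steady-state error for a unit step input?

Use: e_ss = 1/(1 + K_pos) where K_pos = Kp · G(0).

K_pos = Kp · G(0) = 19 × 1 = 19. e_ss = 1/(1 + 19) = 0.05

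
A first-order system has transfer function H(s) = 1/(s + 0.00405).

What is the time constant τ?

For H(s) = 1/(s + 1/τ), the pole is at -1/τ = -0.00405, so τ = 1/0.00405 = 246.9 s.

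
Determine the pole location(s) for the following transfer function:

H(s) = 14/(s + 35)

Pole is where denominator = 0: s + 35 = 0, so s = -35.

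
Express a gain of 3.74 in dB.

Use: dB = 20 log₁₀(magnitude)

dB = 20 log₁₀(3.74) = 11.5 dB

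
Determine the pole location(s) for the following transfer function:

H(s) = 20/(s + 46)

Pole is where denominator = 0: s + 46 = 0, so s = -46.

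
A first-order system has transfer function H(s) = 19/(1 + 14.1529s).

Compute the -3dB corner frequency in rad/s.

Corner frequency = 1/τ = 1/14.1529 = 0.071 rad/s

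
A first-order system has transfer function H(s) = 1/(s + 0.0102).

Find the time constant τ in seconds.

For H(s) = 1/(s + 1/τ), the pole is at -1/τ = -0.0102, so τ = 1/0.0102 = 98.04 s.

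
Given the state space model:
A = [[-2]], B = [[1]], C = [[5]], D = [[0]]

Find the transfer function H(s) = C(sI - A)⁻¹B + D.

(sI - A)⁻¹ = 1/(s + 2). H(s) = 5 × 1/(s + 2) + 0 = 5/(s + 2).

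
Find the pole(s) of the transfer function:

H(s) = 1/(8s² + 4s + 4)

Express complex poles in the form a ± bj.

Discriminant = 4² - 4×8×4 = 16 - 128 = -112 < 0, so the poles are a complex conjugate pair s = (-4 ± j√112)/(2×8). Real part = -4/(2×8) = -4/16 = -0.25; imaginary part = ±√112/(2×8) ≈ 0.6614. Poles: s = -0.25 ± 0.6614j.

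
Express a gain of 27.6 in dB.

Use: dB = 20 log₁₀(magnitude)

dB = 20 log₁₀(27.6) = 28.8 dB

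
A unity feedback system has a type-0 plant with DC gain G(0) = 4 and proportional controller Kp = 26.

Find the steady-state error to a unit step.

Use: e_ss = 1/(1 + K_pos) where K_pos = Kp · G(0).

K_pos = Kp · G(0) = 26 × 4 = 104. e_ss = 1/(1 + 104) = 0.0095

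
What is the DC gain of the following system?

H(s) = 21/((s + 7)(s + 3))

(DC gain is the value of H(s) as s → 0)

DC gain = H(0) = 21/(7 × 3) = 21/21 = 1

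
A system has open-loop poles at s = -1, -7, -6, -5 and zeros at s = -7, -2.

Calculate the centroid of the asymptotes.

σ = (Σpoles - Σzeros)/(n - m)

σ = (Σpoles - Σzeros)/(n - m) = (-19 - (-9))/(4 - 2) = -10/2 = -5.0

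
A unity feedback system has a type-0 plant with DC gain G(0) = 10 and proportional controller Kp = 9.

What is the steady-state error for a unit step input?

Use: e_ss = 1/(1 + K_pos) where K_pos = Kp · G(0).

K_pos = Kp · G(0) = 9 × 10 = 90. e_ss = 1/(1 + 90) = 0.0110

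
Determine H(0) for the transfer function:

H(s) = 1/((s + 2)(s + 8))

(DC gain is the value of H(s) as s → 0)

DC gain = H(0) = 1/(2 × 8) = 1/16 = 0.0625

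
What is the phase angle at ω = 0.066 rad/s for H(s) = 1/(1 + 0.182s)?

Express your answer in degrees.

Phase = -arctan(ωτ) = -arctan(0.066 × 0.182) = -0.7°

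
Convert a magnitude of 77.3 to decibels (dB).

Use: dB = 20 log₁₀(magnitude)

dB = 20 log₁₀(77.3) = 37.8 dB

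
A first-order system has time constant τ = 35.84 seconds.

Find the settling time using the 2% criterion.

For first-order system, 2% settling time ≈ 4τ = 4 × 35.84 = 143.36 s.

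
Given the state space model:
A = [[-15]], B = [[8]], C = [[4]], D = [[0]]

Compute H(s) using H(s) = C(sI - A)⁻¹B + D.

(sI - A)⁻¹ = 1/(s + 15). H(s) = 4 × 8/(s + 15) + 0 = 32/(s + 15).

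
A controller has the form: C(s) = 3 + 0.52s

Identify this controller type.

This is a Proportional-Derivative (PD) controller.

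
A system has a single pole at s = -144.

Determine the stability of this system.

Pole at s = -144 is in the left half-plane. Stable.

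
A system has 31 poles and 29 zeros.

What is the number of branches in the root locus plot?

Root locus has n branches where n = number of poles = 31.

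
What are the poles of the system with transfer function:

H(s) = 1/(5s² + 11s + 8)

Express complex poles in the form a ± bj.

Discriminant = 11² - 4×5×8 = 121 - 160 = -39 < 0, so the poles are a complex conjugate pair s = (-11 ± j√39)/(2×5). Real part = -11/(2×5) = -11/10 = -1.1; imaginary part = ±√39/(2×5) ≈ 0.6245. Poles: s = -1.1 ± 0.6245j.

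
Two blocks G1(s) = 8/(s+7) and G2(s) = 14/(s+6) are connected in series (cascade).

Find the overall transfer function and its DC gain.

Series: multiply transfer functions. G_eq = 8/(s+7) × 14/(s+6) = 112/((s+7)(s+6)). DC gain = 112/(7×6) = 2.6667.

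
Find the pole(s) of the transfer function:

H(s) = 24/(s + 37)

Pole is where denominator = 0: s + 37 = 0, so s = -37.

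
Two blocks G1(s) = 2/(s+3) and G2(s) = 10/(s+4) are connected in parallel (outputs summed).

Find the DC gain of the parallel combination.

Parallel: G_eq = G1 + G2. DC gain = G1(0) + G2(0) = 2/3 + 10/4 = 0.6667 + 2.5 = 3.1667.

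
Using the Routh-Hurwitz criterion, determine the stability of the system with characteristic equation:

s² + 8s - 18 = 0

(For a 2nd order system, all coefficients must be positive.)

Coefficients: 1, 8, -18. c=-18 not positive, so system is unstable.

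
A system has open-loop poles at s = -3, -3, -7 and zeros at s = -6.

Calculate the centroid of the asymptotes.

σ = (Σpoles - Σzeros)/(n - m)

σ = (Σpoles - Σzeros)/(n - m) = (-13 - (-6))/(3 - 1) = -7/2 = -3.5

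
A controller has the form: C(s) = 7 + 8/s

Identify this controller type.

This is a Proportional-Integral (PI) controller.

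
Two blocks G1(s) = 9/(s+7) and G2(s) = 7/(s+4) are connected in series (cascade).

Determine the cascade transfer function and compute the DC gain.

Series: multiply transfer functions. G_eq = 9/(s+7) × 7/(s+4) = 63/((s+7)(s+4)). DC gain = 63/(7×4) = 2.25.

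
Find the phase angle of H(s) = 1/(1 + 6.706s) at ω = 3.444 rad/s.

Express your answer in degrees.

Phase = -arctan(ωτ) = -arctan(3.444 × 6.706) = -87.5°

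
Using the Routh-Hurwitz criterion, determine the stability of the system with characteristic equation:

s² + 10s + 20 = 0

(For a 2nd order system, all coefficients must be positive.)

Coefficients: 1, 10, 20. All positive, so system is stable.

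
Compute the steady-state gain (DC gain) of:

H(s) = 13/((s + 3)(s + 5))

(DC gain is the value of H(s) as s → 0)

DC gain = H(0) = 13/(3 × 5) = 13/15 = 0.8667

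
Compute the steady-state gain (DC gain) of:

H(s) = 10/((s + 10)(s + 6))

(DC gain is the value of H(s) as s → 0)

DC gain = H(0) = 10/(10 × 6) = 10/60 = 0.1667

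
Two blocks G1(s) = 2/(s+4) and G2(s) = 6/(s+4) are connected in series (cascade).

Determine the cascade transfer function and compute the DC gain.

Series: multiply transfer functions. G_eq = 2/(s+4) × 6/(s+4) = 12/((s+4)(s+4)). DC gain = 12/(4×4) = 0.75.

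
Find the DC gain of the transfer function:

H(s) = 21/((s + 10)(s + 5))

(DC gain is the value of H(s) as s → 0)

DC gain = H(0) = 21/(10 × 5) = 21/50 = 0.42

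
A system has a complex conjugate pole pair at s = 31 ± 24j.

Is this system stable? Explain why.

Real part of poles is 31 (> 0, right half-plane). Unstable.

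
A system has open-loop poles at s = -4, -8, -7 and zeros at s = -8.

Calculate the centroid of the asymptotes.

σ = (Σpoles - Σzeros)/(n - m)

σ = (Σpoles - Σzeros)/(n - m) = (-19 - (-8))/(3 - 1) = -11/2 = -5.5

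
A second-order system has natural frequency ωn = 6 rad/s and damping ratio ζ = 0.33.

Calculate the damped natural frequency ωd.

ωd = ωn√(1 - ζ²) = 6√(1 - 0.33²) = 5.66 rad/s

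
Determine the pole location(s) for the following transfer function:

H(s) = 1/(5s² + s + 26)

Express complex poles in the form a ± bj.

Discriminant = 1² - 4×5×26 = 1 - 520 = -519 < 0, so the poles are a complex conjugate pair s = (-1 ± j√519)/(2×5). Real part = -1/(2×5) = -1/10 = -0.1; imaginary part = ±√519/(2×5) ≈ 2.2782. Poles: s = -0.1 ± 2.2782j.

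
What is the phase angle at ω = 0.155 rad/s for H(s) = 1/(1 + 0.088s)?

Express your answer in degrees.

Phase = -arctan(ωτ) = -arctan(0.155 × 0.088) = -0.8°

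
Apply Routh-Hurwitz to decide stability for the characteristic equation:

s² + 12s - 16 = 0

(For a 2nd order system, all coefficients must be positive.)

Coefficients: 1, 12, -16. c=-16 not positive, so system is unstable.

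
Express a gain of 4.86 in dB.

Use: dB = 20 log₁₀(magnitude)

dB = 20 log₁₀(4.86) = 13.7 dB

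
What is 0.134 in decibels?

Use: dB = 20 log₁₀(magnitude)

dB = 20 log₁₀(0.134) = -17.5 dB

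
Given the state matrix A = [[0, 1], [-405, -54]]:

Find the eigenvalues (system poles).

det(A - λI) = λ² - (-54)λ + 405 = (λ - (-45))(λ - (-9)). Eigenvalues: -45, -9.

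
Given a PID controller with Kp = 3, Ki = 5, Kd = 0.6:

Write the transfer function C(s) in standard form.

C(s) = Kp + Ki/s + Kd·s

Substituting values: C(s) = 3 + 5/s + 0.6s = (0.6s² + 3s + 5)/s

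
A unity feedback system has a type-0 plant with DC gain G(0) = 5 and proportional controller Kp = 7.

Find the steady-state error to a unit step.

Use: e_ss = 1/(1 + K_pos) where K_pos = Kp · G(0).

K_pos = Kp · G(0) = 7 × 5 = 35. e_ss = 1/(1 + 35) = 0.0278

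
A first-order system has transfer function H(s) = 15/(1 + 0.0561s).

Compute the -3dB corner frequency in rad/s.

Corner frequency = 1/τ = 1/0.0561 = 17.825 rad/s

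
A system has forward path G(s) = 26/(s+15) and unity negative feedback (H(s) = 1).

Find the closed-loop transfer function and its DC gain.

T(s) = G/(1+GH) = [26/(s+15)] / [1 + 26/(s+15)] = 26/(s+15+26) = 26/(s+41). DC gain = 26/41 = 0.6341.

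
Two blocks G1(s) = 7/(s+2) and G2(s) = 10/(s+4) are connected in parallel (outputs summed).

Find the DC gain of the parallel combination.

Parallel: G_eq = G1 + G2. DC gain = G1(0) + G2(0) = 7/2 + 10/4 = 3.5 + 2.5 = 6.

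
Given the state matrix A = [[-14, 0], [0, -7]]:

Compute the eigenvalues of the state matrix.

For diagonal matrix, eigenvalues are diagonal entries: λ₁ = -14, λ₂ = -7.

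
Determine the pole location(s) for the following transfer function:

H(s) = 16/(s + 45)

Pole is where denominator = 0: s + 45 = 0, so s = -45.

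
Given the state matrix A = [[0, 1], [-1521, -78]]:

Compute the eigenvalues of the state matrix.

det(A - λI) = λ² - (-78)λ + 1521 = (λ - (-39))(λ - (-39)). Eigenvalues: -39, -39.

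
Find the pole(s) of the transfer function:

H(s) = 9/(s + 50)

Pole is where denominator = 0: s + 50 = 0, so s = -50.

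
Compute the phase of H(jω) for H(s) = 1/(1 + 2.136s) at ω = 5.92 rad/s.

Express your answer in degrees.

Phase = -arctan(ωτ) = -arctan(5.92 × 2.136) = -85.5°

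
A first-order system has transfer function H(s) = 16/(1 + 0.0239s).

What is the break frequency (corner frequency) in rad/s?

Corner frequency = 1/τ = 1/0.0239 = 41.841 rad/s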